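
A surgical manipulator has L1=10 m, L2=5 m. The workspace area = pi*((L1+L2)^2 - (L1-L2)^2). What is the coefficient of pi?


Given: L1 = 10, L2 = 5
(L1+L2)^2 = (15)^2 = 225
(L1-L2)^2 = (5)^2 = 25
Difference = 225 - 25 = 200
This equals 4*L1*L2 = 4*10*5 = 200
Workspace area = 200*pi

200


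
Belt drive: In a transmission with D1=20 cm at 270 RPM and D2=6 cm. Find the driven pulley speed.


Given: D1 = 20 cm, w1 = 270 RPM, D2 = 6 cm
Using D1*w1 = D2*w2
w2 = D1*w1 / D2
w2 = 20*270 / 6
w2 = 5400 / 6
w2 = 900 RPM

900 RPM


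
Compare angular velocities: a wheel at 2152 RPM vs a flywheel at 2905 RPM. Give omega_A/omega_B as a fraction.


Given: RPM_A = 2152, RPM_B = 2905
omega = 2*pi*RPM/60, so omega_A/omega_B = RPM_A / RPM_B
omega_A/omega_B = 2152 / 2905
omega_A/omega_B = 2152/2905

2152/2905


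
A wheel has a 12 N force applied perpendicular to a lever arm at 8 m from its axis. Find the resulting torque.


Given: F = 12 N, r = 8 m, angle = 90 deg (perpendicular)
Using tau = F * r * sin(90)
sin(90) = 1
tau = 12 * 8 * 1
tau = 96 Nm

96 Nm


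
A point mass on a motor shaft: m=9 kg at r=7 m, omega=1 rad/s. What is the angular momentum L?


Given: m = 9 kg, r = 7 m, omega = 1 rad/s
For a point mass: I = m*r^2
I = 9*7^2 = 9*49 = 441
L = I*omega = 441*1
L = 441 kg*m^2/s

441 kg*m^2/s


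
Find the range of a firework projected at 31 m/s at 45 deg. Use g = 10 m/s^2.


Given: v0 = 31 m/s, theta = 45 deg, g = 10 m/s^2
sin(2*45) = sin(90) = 1
Using R = v0^2 * sin(2*theta) / g
R = 31^2 * 1 / 10
R = 961 / 10
R = 961/10 m

961/10 m


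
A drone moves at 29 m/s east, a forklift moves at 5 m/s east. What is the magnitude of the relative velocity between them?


Given: v_A = 29 m/s east, v_B = 5 m/s east
Both move in the same direction; relative speed = |v_A - v_B|
|29 - 5| = |24|
= 24 m/s

24 m/s


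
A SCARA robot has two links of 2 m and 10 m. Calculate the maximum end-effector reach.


Given: L1 = 2 m, L2 = 10 m
For a 2-link planar arm, max reach = L1 + L2 (fully extended)
Max reach = 2 + 10
Max reach = 12 m

12 m


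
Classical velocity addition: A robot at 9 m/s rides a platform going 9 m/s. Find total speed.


Given: object velocity = 9 m/s, platform velocity = 9 m/s (same direction)
Using classical velocity addition: v_total = v_object + v_platform
v_total = 9 + 9
v_total = 18 m/s

18 m/s


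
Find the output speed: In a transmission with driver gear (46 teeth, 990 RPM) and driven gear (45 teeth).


Given: N1 = 46 teeth, w1 = 990 RPM, N2 = 45 teeth
Using N1*w1 = N2*w2
w2 = N1*w1 / N2
w2 = 46*990 / 45
w2 = 45540 / 45
w2 = 1012 RPM

1012 RPM


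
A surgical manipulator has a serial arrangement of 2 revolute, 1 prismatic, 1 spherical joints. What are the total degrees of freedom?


Given: serial robot with 2 revolute, 1 prismatic, 1 spherical joints
DOF contribution per joint type: revolute=1, prismatic=1, spherical=3, fixed=0
DOF = 2*1 + 1*1 + 1*3
DOF = 6

6


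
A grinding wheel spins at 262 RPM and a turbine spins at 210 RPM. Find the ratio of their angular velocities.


Given: RPM_A = 262, RPM_B = 210
omega = 2*pi*RPM/60, so omega_A/omega_B = RPM_A / RPM_B
omega_A/omega_B = 262 / 210
omega_A/omega_B = 131/105

131/105


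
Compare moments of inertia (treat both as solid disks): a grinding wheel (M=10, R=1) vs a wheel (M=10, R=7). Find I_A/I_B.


Given: M1=10 kg, R1=1 m, M2=10 kg, R2=7 m
For a disk: I = (1/2)*M*R^2, so I_A/I_B = (M1*R1^2)/(M2*R2^2)
M1*R1^2 = 10*1 = 10
M2*R2^2 = 10*49 = 490
I_A/I_B = 10/490 = 1/49

1/49


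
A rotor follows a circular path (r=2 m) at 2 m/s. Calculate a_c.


Given: v = 2 m/s, r = 2 m
Using a_c = v^2 / r
a_c = 2^2 / 2
a_c = 4 / 2
a_c = 2 m/s^2

2 m/s^2


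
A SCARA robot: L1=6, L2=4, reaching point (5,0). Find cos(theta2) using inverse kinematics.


Given: L1 = 6, L2 = 4, target (x, y) = (5, 0)
Using cos(theta2) = (x^2 + y^2 - L1^2 - L2^2) / (2*L1*L2)
x^2 + y^2 = 5^2 + 0 = 25
L1^2 + L2^2 = 36 + 16 = 52
Numerator = 25 - 52 = -27
Denominator = 2*6*4 = 48
cos(theta2) = -27/48 = -9/16

-9/16


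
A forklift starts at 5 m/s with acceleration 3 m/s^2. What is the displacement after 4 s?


Given: v0 = 5 m/s, a = 3 m/s^2, t = 4 s
Using s = v0*t + (1/2)*a*t^2
s = 5*4 + (1/2)*3*4^2
s = 20 + (1/2)*48
s = 20 + 24
s = 44

44 m


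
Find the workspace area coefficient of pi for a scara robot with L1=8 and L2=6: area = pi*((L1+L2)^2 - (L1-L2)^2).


Given: L1 = 8, L2 = 6
(L1+L2)^2 = (14)^2 = 196
(L1-L2)^2 = (2)^2 = 4
Difference = 196 - 4 = 192
This equals 4*L1*L2 = 4*8*6 = 192
Workspace area = 192*pi

192


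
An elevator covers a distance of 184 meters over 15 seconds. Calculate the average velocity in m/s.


Given: distance d = 184 m, time t = 15 s
Using v = d / t
v = 184 / 15
v = 184/15 m/s

184/15 m/s


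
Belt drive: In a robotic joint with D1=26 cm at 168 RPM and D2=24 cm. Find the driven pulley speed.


Given: D1 = 26 cm, w1 = 168 RPM, D2 = 24 cm
Using D1*w1 = D2*w2
w2 = D1*w1 / D2
w2 = 26*168 / 24
w2 = 4368 / 24
w2 = 182 RPM

182 RPM


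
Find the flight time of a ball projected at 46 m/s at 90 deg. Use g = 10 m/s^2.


Given: v0 = 46 m/s, theta = 90 deg, g = 10 m/s^2
sin(90) = 1
Using T = 2*v0*sin(theta) / g
T = 2*46*1 / 10
T = 92 / 10
T = 46/5 s

46/5 s


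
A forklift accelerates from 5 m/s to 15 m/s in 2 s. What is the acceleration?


Given: initial velocity v0 = 5 m/s, final velocity v = 15 m/s, time t = 2 s
Using a = (v - v0) / t
a = (15 - 5) / 2
a = 10 / 2
a = 5 m/s^2

5 m/s^2


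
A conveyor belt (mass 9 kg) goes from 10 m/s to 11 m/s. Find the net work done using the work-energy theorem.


Given: m = 9 kg, v0 = 10 m/s, v = 11 m/s
Using W = (1/2)*m*(v^2 - v0^2)
v^2 = 11^2 = 121
v0^2 = 10^2 = 100
v^2 - v0^2 = 121 - 100 = 21
W = (1/2)*9*21 = 189/2 J

189/2 J


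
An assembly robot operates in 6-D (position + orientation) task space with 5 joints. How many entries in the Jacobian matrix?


Given: task space dimension = 6, joints = 5
Jacobian is a 6 x 5 matrix
Total entries = rows * columns
Total = 6 * 5
Total = 30

30


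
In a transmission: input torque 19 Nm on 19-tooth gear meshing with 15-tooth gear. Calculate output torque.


Given: N1 = 19, N2 = 15, T1 = 19 Nm
Using T2/T1 = N2/N1
T2 = T1 * N2 / N1
T2 = 19 * 15 / 19
T2 = 285 / 19
T2 = 15 Nm

15 Nm


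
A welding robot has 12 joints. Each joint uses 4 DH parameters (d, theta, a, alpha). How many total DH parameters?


Given: 12 joints, 4 DH parameters per joint (d, theta, a, alpha)
Total DH parameters = number_of_joints * 4
Total = 12 * 4
Total = 48

48


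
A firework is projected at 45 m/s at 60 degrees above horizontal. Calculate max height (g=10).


Given: v0 = 45 m/s, theta = 60 deg, g = 10 m/s^2
sin^2(60) = 3/4
Using H = v0^2 * sin^2(theta) / (2*g)
H = 45^2 * 3/4 / (2*10)
H = 2025 * 3/4 / 20
H = 6075/4 / 20
H = 1215/16 m

1215/16 m


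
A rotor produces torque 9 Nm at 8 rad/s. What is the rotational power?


Given: tau = 9 Nm, omega = 8 rad/s
Using P = tau * omega
P = 9 * 8
P = 72 W

72 W


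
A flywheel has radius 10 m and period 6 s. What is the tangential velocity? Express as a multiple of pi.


Given: radius r = 10 m, period T = 6 s
Using v = 2*pi*r / T
v = 2*pi*10 / 6
v = 20*pi / 6
v = 10/3*pi m/s

10/3*pi m/s


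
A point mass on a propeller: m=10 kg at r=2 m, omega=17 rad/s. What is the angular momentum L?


Given: m = 10 kg, r = 2 m, omega = 17 rad/s
For a point mass: I = m*r^2
I = 10*2^2 = 10*4 = 40
L = I*omega = 40*17
L = 680 kg*m^2/s

680 kg*m^2/s


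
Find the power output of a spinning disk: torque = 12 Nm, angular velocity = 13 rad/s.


Given: tau = 12 Nm, omega = 13 rad/s
Using P = tau * omega
P = 12 * 13
P = 156 W

156 W


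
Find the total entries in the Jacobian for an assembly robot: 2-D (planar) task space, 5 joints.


Given: task space dimension = 2, joints = 5
Jacobian is a 2 x 5 matrix
Total entries = rows * columns
Total = 2 * 5
Total = 10

10


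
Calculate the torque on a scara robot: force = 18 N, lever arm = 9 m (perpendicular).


Given: F = 18 N, r = 9 m, angle = 90 deg (perpendicular)
Using tau = F * r * sin(90)
sin(90) = 1
tau = 18 * 9 * 1
tau = 162 Nm

162 Nm


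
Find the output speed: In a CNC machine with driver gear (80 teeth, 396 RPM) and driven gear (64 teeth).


Given: N1 = 80 teeth, w1 = 396 RPM, N2 = 64 teeth
Using N1*w1 = N2*w2
w2 = N1*w1 / N2
w2 = 80*396 / 64
w2 = 31680 / 64
w2 = 495 RPM

495 RPM


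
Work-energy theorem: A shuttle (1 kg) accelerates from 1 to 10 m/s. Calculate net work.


Given: m = 1 kg, v0 = 1 m/s, v = 10 m/s
Using W = (1/2)*m*(v^2 - v0^2)
v^2 = 10^2 = 100
v0^2 = 1^2 = 1
v^2 - v0^2 = 100 - 1 = 99
W = (1/2)*1*99 = 99/2 J

99/2 J


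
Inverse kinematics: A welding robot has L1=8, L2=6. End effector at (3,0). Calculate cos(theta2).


Given: L1 = 8, L2 = 6, target (x, y) = (3, 0)
Using cos(theta2) = (x^2 + y^2 - L1^2 - L2^2) / (2*L1*L2)
x^2 + y^2 = 3^2 + 0 = 9
L1^2 + L2^2 = 64 + 36 = 100
Numerator = 9 - 100 = -91
Denominator = 2*8*6 = 96
cos(theta2) = -91/96 = -91/96

-91/96


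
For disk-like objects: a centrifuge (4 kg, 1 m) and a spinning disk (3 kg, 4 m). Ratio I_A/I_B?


Given: M1=4 kg, R1=1 m, M2=3 kg, R2=4 m
For a disk: I = (1/2)*M*R^2, so I_A/I_B = (M1*R1^2)/(M2*R2^2)
M1*R1^2 = 4*1 = 4
M2*R2^2 = 3*16 = 48
I_A/I_B = 4/48 = 1/12

1/12


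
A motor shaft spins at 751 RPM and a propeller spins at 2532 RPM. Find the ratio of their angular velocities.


Given: RPM_A = 751, RPM_B = 2532
omega = 2*pi*RPM/60, so omega_A/omega_B = RPM_A / RPM_B
omega_A/omega_B = 751 / 2532
omega_A/omega_B = 751/2532

751/2532


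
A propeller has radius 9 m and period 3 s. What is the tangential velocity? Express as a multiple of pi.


Given: radius r = 9 m, period T = 3 s
Using v = 2*pi*r / T
v = 2*pi*9 / 3
v = 18*pi / 3
v = 6*pi m/s

6*pi m/s


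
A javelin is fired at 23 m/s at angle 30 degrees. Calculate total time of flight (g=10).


Given: v0 = 23 m/s, theta = 30 deg, g = 10 m/s^2
sin(30) = 1/2
Using T = 2*v0*sin(theta) / g
T = 2*23*1/2 / 10
T = 23 / 10
T = 23/10 s

23/10 s


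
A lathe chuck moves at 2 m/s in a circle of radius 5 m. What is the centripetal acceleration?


Given: v = 2 m/s, r = 5 m
Using a_c = v^2 / r
a_c = 2^2 / 5
a_c = 4 / 5
a_c = 4/5 m/s^2

4/5 m/s^2


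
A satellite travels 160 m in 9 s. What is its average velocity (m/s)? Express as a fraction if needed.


Given: distance d = 160 m, time t = 9 s
Using v = d / t
v = 160 / 9
v = 160/9 m/s

160/9 m/s


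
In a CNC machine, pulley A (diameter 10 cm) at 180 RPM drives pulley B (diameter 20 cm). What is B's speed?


Given: D1 = 10 cm, w1 = 180 RPM, D2 = 20 cm
Using D1*w1 = D2*w2
w2 = D1*w1 / D2
w2 = 10*180 / 20
w2 = 1800 / 20
w2 = 90 RPM

90 RPM


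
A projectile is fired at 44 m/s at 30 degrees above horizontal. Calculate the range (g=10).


Given: v0 = 44 m/s, theta = 30 deg, g = 10 m/s^2
sin(2*30) = sin(60) = sqrt(3)/2
Using R = v0^2 * sin(2*theta) / g
R = 44^2 * (sqrt(3)/2) / 10
R = 1936 * sqrt(3) / 20
R = 484/5*sqrt(3) m

484/5*sqrt(3) m


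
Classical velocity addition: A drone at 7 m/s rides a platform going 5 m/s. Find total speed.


Given: object velocity = 7 m/s, platform velocity = 5 m/s (same direction)
Using classical velocity addition: v_total = v_object + v_platform
v_total = 7 + 5
v_total = 12 m/s

12 m/s


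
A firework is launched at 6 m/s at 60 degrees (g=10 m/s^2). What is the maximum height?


Given: v0 = 6 m/s, theta = 60 deg, g = 10 m/s^2
sin^2(60) = 3/4
Using H = v0^2 * sin^2(theta) / (2*g)
H = 6^2 * 3/4 / (2*10)
H = 36 * 3/4 / 20
H = 27 / 20
H = 27/20 m

27/20 m


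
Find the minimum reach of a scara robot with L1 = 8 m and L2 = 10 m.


Given: L1 = 8 m, L2 = 10 m
For a 2-link planar arm, min reach = |L1 - L2| (second link folded back)
Min reach = |8 - 10|
Min reach = 2 m

2 m


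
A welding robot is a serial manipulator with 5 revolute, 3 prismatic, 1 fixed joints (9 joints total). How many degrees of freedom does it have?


Given: serial robot with 5 revolute, 3 prismatic, 1 fixed joints
DOF contribution per joint type: revolute=1, prismatic=1, spherical=3, fixed=0
DOF = 5*1 + 3*1 + 1*0
DOF = 8

8


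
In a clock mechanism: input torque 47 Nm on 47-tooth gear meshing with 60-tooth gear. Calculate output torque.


Given: N1 = 47, N2 = 60, T1 = 47 Nm
Using T2/T1 = N2/N1
T2 = T1 * N2 / N1
T2 = 47 * 60 / 47
T2 = 2820 / 47
T2 = 60 Nm

60 Nm


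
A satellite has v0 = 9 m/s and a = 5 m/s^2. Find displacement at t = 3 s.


Given: v0 = 9 m/s, a = 5 m/s^2, t = 3 s
Using s = v0*t + (1/2)*a*t^2
s = 9*3 + (1/2)*5*3^2
s = 27 + (1/2)*45
s = 27 + 45/2
s = 99/2

99/2 m


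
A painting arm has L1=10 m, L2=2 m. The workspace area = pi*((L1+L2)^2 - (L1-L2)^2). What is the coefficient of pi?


Given: L1 = 10, L2 = 2
(L1+L2)^2 = (12)^2 = 144
(L1-L2)^2 = (8)^2 = 64
Difference = 144 - 64 = 80
This equals 4*L1*L2 = 4*10*2 = 80
Workspace area = 80*pi

80


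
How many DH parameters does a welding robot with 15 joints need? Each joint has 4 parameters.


Given: 15 joints, 4 DH parameters per joint (d, theta, a, alpha)
Total DH parameters = number_of_joints * 4
Total = 15 * 4
Total = 60

60


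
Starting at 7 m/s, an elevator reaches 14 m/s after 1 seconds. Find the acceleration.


Given: initial velocity v0 = 7 m/s, final velocity v = 14 m/s, time t = 1 s
Using a = (v - v0) / t
a = (14 - 7) / 1
a = 7 / 1
a = 7 m/s^2

7 m/s^2


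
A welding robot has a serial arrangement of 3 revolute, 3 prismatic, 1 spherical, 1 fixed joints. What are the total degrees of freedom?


Given: serial robot with 3 revolute, 3 prismatic, 1 spherical, 1 fixed joints
DOF contribution per joint type: revolute=1, prismatic=1, spherical=3, fixed=0
DOF = 3*1 + 3*1 + 1*3 + 1*0
DOF = 9

9


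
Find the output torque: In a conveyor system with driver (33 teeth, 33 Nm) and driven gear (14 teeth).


Given: N1 = 33, N2 = 14, T1 = 33 Nm
Using T2/T1 = N2/N1
T2 = T1 * N2 / N1
T2 = 33 * 14 / 33
T2 = 462 / 33
T2 = 14 Nm

14 Nm


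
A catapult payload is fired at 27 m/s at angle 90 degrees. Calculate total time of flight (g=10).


Given: v0 = 27 m/s, theta = 90 deg, g = 10 m/s^2
sin(90) = 1
Using T = 2*v0*sin(theta) / g
T = 2*27*1 / 10
T = 54 / 10
T = 27/5 s

27/5 s


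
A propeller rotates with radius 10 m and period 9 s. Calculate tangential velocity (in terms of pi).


Given: radius r = 10 m, period T = 9 s
Using v = 2*pi*r / T
v = 2*pi*10 / 9
v = 20*pi / 9
v = 20/9*pi m/s

20/9*pi m/s


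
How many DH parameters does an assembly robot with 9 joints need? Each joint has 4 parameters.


Given: 9 joints, 4 DH parameters per joint (d, theta, a, alpha)
Total DH parameters = number_of_joints * 4
Total = 9 * 4
Total = 36

36


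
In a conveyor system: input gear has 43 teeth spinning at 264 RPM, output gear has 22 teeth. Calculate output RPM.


Given: N1 = 43 teeth, w1 = 264 RPM, N2 = 22 teeth
Using N1*w1 = N2*w2
w2 = N1*w1 / N2
w2 = 43*264 / 22
w2 = 11352 / 22
w2 = 516 RPM

516 RPM


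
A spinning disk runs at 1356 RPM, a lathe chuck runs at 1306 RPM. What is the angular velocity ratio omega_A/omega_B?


Given: RPM_A = 1356, RPM_B = 1306
omega = 2*pi*RPM/60, so omega_A/omega_B = RPM_A / RPM_B
omega_A/omega_B = 1356 / 1306
omega_A/omega_B = 678/653

678/653


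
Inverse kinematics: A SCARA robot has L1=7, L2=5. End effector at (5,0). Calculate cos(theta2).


Given: L1 = 7, L2 = 5, target (x, y) = (5, 0)
Using cos(theta2) = (x^2 + y^2 - L1^2 - L2^2) / (2*L1*L2)
x^2 + y^2 = 5^2 + 0 = 25
L1^2 + L2^2 = 49 + 25 = 74
Numerator = 25 - 74 = -49
Denominator = 2*7*5 = 70
cos(theta2) = -49/70 = -7/10

-7/10


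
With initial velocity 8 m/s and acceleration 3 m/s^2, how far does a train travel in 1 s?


Given: v0 = 8 m/s, a = 3 m/s^2, t = 1 s
Using s = v0*t + (1/2)*a*t^2
s = 8*1 + (1/2)*3*1^2
s = 8 + (1/2)*3
s = 8 + 3/2
s = 19/2

19/2 m


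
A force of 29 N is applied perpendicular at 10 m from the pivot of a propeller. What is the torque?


Given: F = 29 N, r = 10 m, angle = 90 deg (perpendicular)
Using tau = F * r * sin(90)
sin(90) = 1
tau = 29 * 10 * 1
tau = 290 Nm

290 Nm


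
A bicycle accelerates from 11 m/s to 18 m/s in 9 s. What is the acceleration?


Given: initial velocity v0 = 11 m/s, final velocity v = 18 m/s, time t = 9 s
Using a = (v - v0) / t
a = (18 - 11) / 9
a = 7 / 9
a = 7/9 m/s^2

7/9 m/s^2


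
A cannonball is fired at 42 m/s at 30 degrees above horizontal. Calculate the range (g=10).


Given: v0 = 42 m/s, theta = 30 deg, g = 10 m/s^2
sin(2*30) = sin(60) = sqrt(3)/2
Using R = v0^2 * sin(2*theta) / g
R = 42^2 * (sqrt(3)/2) / 10
R = 1764 * sqrt(3) / 20
R = 441/5*sqrt(3) m

441/5*sqrt(3) m


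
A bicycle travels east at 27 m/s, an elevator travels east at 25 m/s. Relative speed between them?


Given: v_A = 27 m/s east, v_B = 25 m/s east
Both move in the same direction; relative speed = |v_A - v_B|
|27 - 25| = |2|
= 2 m/s

2 m/s


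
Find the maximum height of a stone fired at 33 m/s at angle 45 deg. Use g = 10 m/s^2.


Given: v0 = 33 m/s, theta = 45 deg, g = 10 m/s^2
sin^2(45) = 1/2
Using H = v0^2 * sin^2(theta) / (2*g)
H = 33^2 * 1/2 / (2*10)
H = 1089 * 1/2 / 20
H = 1089/2 / 20
H = 1089/40 m

1089/40 m


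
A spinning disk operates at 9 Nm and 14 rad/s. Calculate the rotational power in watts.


Given: tau = 9 Nm, omega = 14 rad/s
Using P = tau * omega
P = 9 * 14
P = 126 W

126 W


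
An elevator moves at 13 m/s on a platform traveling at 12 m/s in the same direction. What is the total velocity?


Given: object velocity = 13 m/s, platform velocity = 12 m/s (same direction)
Using classical velocity addition: v_total = v_object + v_platform
v_total = 13 + 12
v_total = 25 m/s

25 m/s


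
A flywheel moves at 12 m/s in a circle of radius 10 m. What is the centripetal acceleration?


Given: v = 12 m/s, r = 10 m
Using a_c = v^2 / r
a_c = 12^2 / 10
a_c = 144 / 10
a_c = 72/5 m/s^2

72/5 m/s^2


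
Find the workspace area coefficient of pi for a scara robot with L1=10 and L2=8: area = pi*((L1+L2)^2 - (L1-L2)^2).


Given: L1 = 10, L2 = 8
(L1+L2)^2 = (18)^2 = 324
(L1-L2)^2 = (2)^2 = 4
Difference = 324 - 4 = 320
This equals 4*L1*L2 = 4*10*8 = 320
Workspace area = 320*pi

320


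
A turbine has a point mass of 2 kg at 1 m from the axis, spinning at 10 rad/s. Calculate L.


Given: m = 2 kg, r = 1 m, omega = 10 rad/s
For a point mass: I = m*r^2
I = 2*1^2 = 2*1 = 2
L = I*omega = 2*10
L = 20 kg*m^2/s

20 kg*m^2/s


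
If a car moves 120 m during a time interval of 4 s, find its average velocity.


Given: distance d = 120 m, time t = 4 s
Using v = d / t
v = 120 / 4
v = 30 m/s

30 m/s


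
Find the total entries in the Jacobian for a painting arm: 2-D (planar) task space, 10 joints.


Given: task space dimension = 2, joints = 10
Jacobian is a 2 x 10 matrix
Total entries = rows * columns
Total = 2 * 10
Total = 20

20


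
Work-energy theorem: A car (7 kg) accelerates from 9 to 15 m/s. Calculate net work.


Given: m = 7 kg, v0 = 9 m/s, v = 15 m/s
Using W = (1/2)*m*(v^2 - v0^2)
v^2 = 15^2 = 225
v0^2 = 9^2 = 81
v^2 - v0^2 = 225 - 81 = 144
W = (1/2)*7*144 = 504 J

504 J


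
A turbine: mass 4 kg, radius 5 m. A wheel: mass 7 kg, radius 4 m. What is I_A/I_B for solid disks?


Given: M1=4 kg, R1=5 m, M2=7 kg, R2=4 m
For a disk: I = (1/2)*M*R^2, so I_A/I_B = (M1*R1^2)/(M2*R2^2)
M1*R1^2 = 4*25 = 100
M2*R2^2 = 7*16 = 112
I_A/I_B = 100/112 = 25/28

25/28


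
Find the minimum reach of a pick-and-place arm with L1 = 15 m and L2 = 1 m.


Given: L1 = 15 m, L2 = 1 m
For a 2-link planar arm, min reach = |L1 - L2| (second link folded back)
Min reach = |15 - 1|
Min reach = 14 m

14 m


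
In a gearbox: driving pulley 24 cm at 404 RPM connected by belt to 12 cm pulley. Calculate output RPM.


Given: D1 = 24 cm, w1 = 404 RPM, D2 = 12 cm
Using D1*w1 = D2*w2
w2 = D1*w1 / D2
w2 = 24*404 / 12
w2 = 9696 / 12
w2 = 808 RPM

808 RPM


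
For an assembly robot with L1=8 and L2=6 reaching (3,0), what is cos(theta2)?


Given: L1 = 8, L2 = 6, target (x, y) = (3, 0)
Using cos(theta2) = (x^2 + y^2 - L1^2 - L2^2) / (2*L1*L2)
x^2 + y^2 = 3^2 + 0 = 9
L1^2 + L2^2 = 64 + 36 = 100
Numerator = 9 - 100 = -91
Denominator = 2*8*6 = 96
cos(theta2) = -91/96 = -91/96

-91/96


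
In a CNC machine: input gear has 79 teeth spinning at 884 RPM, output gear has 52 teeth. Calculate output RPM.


Given: N1 = 79 teeth, w1 = 884 RPM, N2 = 52 teeth
Using N1*w1 = N2*w2
w2 = N1*w1 / N2
w2 = 79*884 / 52
w2 = 69836 / 52
w2 = 1343 RPM

1343 RPM


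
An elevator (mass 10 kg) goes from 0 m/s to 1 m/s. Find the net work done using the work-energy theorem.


Given: m = 10 kg, v0 = 0 m/s, v = 1 m/s
Using W = (1/2)*m*(v^2 - v0^2)
v^2 = 1^2 = 1
v0^2 = 0^2 = 0
v^2 - v0^2 = 1 - 0 = 1
W = (1/2)*10*1 = 5 J

5 J


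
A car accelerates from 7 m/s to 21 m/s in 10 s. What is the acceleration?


Given: initial velocity v0 = 7 m/s, final velocity v = 21 m/s, time t = 10 s
Using a = (v - v0) / t
a = (21 - 7) / 10
a = 14 / 10
a = 7/5 m/s^2

7/5 m/s^2


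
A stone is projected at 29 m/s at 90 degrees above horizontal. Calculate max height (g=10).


Given: v0 = 29 m/s, theta = 90 deg, g = 10 m/s^2
sin^2(90) = 1
Using H = v0^2 * sin^2(theta) / (2*g)
H = 29^2 * 1 / (2*10)
H = 841 * 1 / 20
H = 841 / 20
H = 841/20 m

841/20 m


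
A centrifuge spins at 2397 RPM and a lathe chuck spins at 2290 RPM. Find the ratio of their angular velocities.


Given: RPM_A = 2397, RPM_B = 2290
omega = 2*pi*RPM/60, so omega_A/omega_B = RPM_A / RPM_B
omega_A/omega_B = 2397 / 2290
omega_A/omega_B = 2397/2290

2397/2290


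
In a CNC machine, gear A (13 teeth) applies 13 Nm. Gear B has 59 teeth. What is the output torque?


Given: N1 = 13, N2 = 59, T1 = 13 Nm
Using T2/T1 = N2/N1
T2 = T1 * N2 / N1
T2 = 13 * 59 / 13
T2 = 767 / 13
T2 = 59 Nm

59 Nm


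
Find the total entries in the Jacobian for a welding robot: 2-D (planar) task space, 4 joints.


Given: task space dimension = 2, joints = 4
Jacobian is a 2 x 4 matrix
Total entries = rows * columns
Total = 2 * 4
Total = 8

8


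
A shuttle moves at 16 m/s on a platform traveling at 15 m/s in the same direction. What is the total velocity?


Given: object velocity = 16 m/s, platform velocity = 15 m/s (same direction)
Using classical velocity addition: v_total = v_object + v_platform
v_total = 16 + 15
v_total = 31 m/s

31 m/s


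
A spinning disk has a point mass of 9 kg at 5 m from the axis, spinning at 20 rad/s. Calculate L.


Given: m = 9 kg, r = 5 m, omega = 20 rad/s
For a point mass: I = m*r^2
I = 9*5^2 = 9*25 = 225
L = I*omega = 225*20
L = 4500 kg*m^2/s

4500 kg*m^2/s


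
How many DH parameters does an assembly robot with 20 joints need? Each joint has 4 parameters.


Given: 20 joints, 4 DH parameters per joint (d, theta, a, alpha)
Total DH parameters = number_of_joints * 4
Total = 20 * 4
Total = 80

80


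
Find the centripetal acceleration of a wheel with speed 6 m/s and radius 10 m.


Given: v = 6 m/s, r = 10 m
Using a_c = v^2 / r
a_c = 6^2 / 10
a_c = 36 / 10
a_c = 18/5 m/s^2

18/5 m/s^2


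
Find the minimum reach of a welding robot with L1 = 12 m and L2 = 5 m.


Given: L1 = 12 m, L2 = 5 m
For a 2-link planar arm, min reach = |L1 - L2| (second link folded back)
Min reach = |12 - 5|
Min reach = 7 m

7 m


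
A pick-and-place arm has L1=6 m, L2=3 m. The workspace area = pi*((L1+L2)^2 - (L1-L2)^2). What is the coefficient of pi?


Given: L1 = 6, L2 = 3
(L1+L2)^2 = (9)^2 = 81
(L1-L2)^2 = (3)^2 = 9
Difference = 81 - 9 = 72
This equals 4*L1*L2 = 4*6*3 = 72
Workspace area = 72*pi

72


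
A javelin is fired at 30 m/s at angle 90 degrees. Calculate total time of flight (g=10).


Given: v0 = 30 m/s, theta = 90 deg, g = 10 m/s^2
sin(90) = 1
Using T = 2*v0*sin(theta) / g
T = 2*30*1 / 10
T = 60 / 10
T = 6 s

6 s


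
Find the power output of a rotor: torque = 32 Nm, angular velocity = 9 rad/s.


Given: tau = 32 Nm, omega = 9 rad/s
Using P = tau * omega
P = 32 * 9
P = 288 W

288 W


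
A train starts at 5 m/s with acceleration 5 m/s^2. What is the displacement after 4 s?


Given: v0 = 5 m/s, a = 5 m/s^2, t = 4 s
Using s = v0*t + (1/2)*a*t^2
s = 5*4 + (1/2)*5*4^2
s = 20 + (1/2)*80
s = 20 + 40
s = 60

60 m


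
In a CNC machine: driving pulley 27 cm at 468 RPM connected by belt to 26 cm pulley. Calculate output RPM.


Given: D1 = 27 cm, w1 = 468 RPM, D2 = 26 cm
Using D1*w1 = D2*w2
w2 = D1*w1 / D2
w2 = 27*468 / 26
w2 = 12636 / 26
w2 = 486 RPM

486 RPM


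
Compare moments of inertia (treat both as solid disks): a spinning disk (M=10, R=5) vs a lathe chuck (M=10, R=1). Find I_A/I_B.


Given: M1=10 kg, R1=5 m, M2=10 kg, R2=1 m
For a disk: I = (1/2)*M*R^2, so I_A/I_B = (M1*R1^2)/(M2*R2^2)
M1*R1^2 = 10*25 = 250
M2*R2^2 = 10*1 = 10
I_A/I_B = 250/10 = 25

25


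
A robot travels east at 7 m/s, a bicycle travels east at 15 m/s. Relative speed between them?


Given: v_A = 7 m/s east, v_B = 15 m/s east
Both move in the same direction; relative speed = |v_A - v_B|
|7 - 15| = |-8|
= 8 m/s

8 m/s


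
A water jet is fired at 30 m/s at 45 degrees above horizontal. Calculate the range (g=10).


Given: v0 = 30 m/s, theta = 45 deg, g = 10 m/s^2
sin(2*45) = sin(90) = 1
Using R = v0^2 * sin(2*theta) / g
R = 30^2 * 1 / 10
R = 900 / 10
R = 90 m

90 m


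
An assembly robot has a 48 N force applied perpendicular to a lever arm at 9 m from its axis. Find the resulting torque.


Given: F = 48 N, r = 9 m, angle = 90 deg (perpendicular)
Using tau = F * r * sin(90)
sin(90) = 1
tau = 48 * 9 * 1
tau = 432 Nm

432 Nm


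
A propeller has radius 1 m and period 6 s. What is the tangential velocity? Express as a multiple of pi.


Given: radius r = 1 m, period T = 6 s
Using v = 2*pi*r / T
v = 2*pi*1 / 6
v = 2*pi / 6
v = 1/3*pi m/s

1/3*pi m/s


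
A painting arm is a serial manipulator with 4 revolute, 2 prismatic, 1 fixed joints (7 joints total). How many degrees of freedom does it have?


Given: serial robot with 4 revolute, 2 prismatic, 1 fixed joints
DOF contribution per joint type: revolute=1, prismatic=1, spherical=3, fixed=0
DOF = 4*1 + 2*1 + 1*0
DOF = 6

6


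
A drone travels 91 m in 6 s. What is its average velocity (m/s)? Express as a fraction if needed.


Given: distance d = 91 m, time t = 6 s
Using v = d / t
v = 91 / 6
v = 91/6 m/s

91/6 m/s


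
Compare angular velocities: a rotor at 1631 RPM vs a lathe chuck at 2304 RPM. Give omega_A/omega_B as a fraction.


Given: RPM_A = 1631, RPM_B = 2304
omega = 2*pi*RPM/60, so omega_A/omega_B = RPM_A / RPM_B
omega_A/omega_B = 1631 / 2304
omega_A/omega_B = 1631/2304

1631/2304


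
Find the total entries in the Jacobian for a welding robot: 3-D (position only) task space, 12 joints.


Given: task space dimension = 3, joints = 12
Jacobian is a 3 x 12 matrix
Total entries = rows * columns
Total = 3 * 12
Total = 36

36


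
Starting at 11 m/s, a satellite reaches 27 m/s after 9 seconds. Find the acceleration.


Given: initial velocity v0 = 11 m/s, final velocity v = 27 m/s, time t = 9 s
Using a = (v - v0) / t
a = (27 - 11) / 9
a = 16 / 9
a = 16/9 m/s^2

16/9 m/s^2


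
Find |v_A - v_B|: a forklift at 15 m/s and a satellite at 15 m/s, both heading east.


Given: v_A = 15 m/s east, v_B = 15 m/s east
Both move in the same direction; relative speed = |v_A - v_B|
|15 - 15| = |0|
= 0 m/s

0 m/s


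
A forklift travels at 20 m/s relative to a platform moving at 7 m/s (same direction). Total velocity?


Given: object velocity = 20 m/s, platform velocity = 7 m/s (same direction)
Using classical velocity addition: v_total = v_object + v_platform
v_total = 20 + 7
v_total = 27 m/s

27 m/s


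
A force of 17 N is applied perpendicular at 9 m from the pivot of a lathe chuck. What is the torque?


Given: F = 17 N, r = 9 m, angle = 90 deg (perpendicular)
Using tau = F * r * sin(90)
sin(90) = 1
tau = 17 * 9 * 1
tau = 153 Nm

153 Nm


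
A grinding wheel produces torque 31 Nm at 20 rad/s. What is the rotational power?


Given: tau = 31 Nm, omega = 20 rad/s
Using P = tau * omega
P = 31 * 20
P = 620 W

620 W


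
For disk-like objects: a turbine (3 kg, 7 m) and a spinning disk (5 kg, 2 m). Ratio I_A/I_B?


Given: M1=3 kg, R1=7 m, M2=5 kg, R2=2 m
For a disk: I = (1/2)*M*R^2, so I_A/I_B = (M1*R1^2)/(M2*R2^2)
M1*R1^2 = 3*49 = 147
M2*R2^2 = 5*4 = 20
I_A/I_B = 147/20 = 147/20

147/20


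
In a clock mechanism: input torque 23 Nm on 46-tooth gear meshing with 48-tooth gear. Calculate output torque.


Given: N1 = 46, N2 = 48, T1 = 23 Nm
Using T2/T1 = N2/N1
T2 = T1 * N2 / N1
T2 = 23 * 48 / 46
T2 = 1104 / 46
T2 = 24 Nm

24 Nm


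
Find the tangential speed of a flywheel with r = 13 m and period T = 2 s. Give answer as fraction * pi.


Given: radius r = 13 m, period T = 2 s
Using v = 2*pi*r / T
v = 2*pi*13 / 2
v = 26*pi / 2
v = 13*pi m/s

13*pi m/s


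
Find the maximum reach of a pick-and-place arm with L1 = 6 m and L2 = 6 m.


Given: L1 = 6 m, L2 = 6 m
For a 2-link planar arm, max reach = L1 + L2 (fully extended)
Max reach = 6 + 6
Max reach = 12 m

12 m


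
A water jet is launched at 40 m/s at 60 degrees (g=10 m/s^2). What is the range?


Given: v0 = 40 m/s, theta = 60 deg, g = 10 m/s^2
sin(2*60) = sin(120) = sqrt(3)/2
Using R = v0^2 * sin(2*theta) / g
R = 40^2 * (sqrt(3)/2) / 10
R = 1600 * sqrt(3) / 20
R = 80*sqrt(3) m

80*sqrt(3) m


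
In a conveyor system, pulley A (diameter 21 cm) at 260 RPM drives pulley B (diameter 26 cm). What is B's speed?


Given: D1 = 21 cm, w1 = 260 RPM, D2 = 26 cm
Using D1*w1 = D2*w2
w2 = D1*w1 / D2
w2 = 21*260 / 26
w2 = 5460 / 26
w2 = 210 RPM

210 RPM


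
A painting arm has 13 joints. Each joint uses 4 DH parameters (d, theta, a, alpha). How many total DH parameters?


Given: 13 joints, 4 DH parameters per joint (d, theta, a, alpha)
Total DH parameters = number_of_joints * 4
Total = 13 * 4
Total = 52

52


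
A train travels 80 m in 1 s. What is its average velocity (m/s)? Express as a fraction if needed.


Given: distance d = 80 m, time t = 1 s
Using v = d / t
v = 80 / 1
v = 80 m/s

80 m/s


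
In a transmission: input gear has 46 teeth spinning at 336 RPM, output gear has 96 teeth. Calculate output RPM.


Given: N1 = 46 teeth, w1 = 336 RPM, N2 = 96 teeth
Using N1*w1 = N2*w2
w2 = N1*w1 / N2
w2 = 46*336 / 96
w2 = 15456 / 96
w2 = 161 RPM

161 RPM


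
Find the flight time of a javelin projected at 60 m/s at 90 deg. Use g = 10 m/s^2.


Given: v0 = 60 m/s, theta = 90 deg, g = 10 m/s^2
sin(90) = 1
Using T = 2*v0*sin(theta) / g
T = 2*60*1 / 10
T = 120 / 10
T = 12 s

12 s


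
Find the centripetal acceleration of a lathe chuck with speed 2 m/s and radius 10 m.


Given: v = 2 m/s, r = 10 m
Using a_c = v^2 / r
a_c = 2^2 / 10
a_c = 4 / 10
a_c = 2/5 m/s^2

2/5 m/s^2


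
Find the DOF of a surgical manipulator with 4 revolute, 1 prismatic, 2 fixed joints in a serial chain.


Given: serial robot with 4 revolute, 1 prismatic, 2 fixed joints
DOF contribution per joint type: revolute=1, prismatic=1, spherical=3, fixed=0
DOF = 4*1 + 1*1 + 2*0
DOF = 5

5


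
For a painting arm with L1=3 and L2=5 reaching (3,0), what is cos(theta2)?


Given: L1 = 3, L2 = 5, target (x, y) = (3, 0)
Using cos(theta2) = (x^2 + y^2 - L1^2 - L2^2) / (2*L1*L2)
x^2 + y^2 = 3^2 + 0 = 9
L1^2 + L2^2 = 9 + 25 = 34
Numerator = 9 - 34 = -25
Denominator = 2*3*5 = 30
cos(theta2) = -25/30 = -5/6

-5/6


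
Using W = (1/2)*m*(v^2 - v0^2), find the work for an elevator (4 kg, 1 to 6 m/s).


Given: m = 4 kg, v0 = 1 m/s, v = 6 m/s
Using W = (1/2)*m*(v^2 - v0^2)
v^2 = 6^2 = 36
v0^2 = 1^2 = 1
v^2 - v0^2 = 36 - 1 = 35
W = (1/2)*4*35 = 70 J

70 J


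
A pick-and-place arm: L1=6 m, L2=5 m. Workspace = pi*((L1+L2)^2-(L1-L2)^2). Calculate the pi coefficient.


Given: L1 = 6, L2 = 5
(L1+L2)^2 = (11)^2 = 121
(L1-L2)^2 = (1)^2 = 1
Difference = 121 - 1 = 120
This equals 4*L1*L2 = 4*6*5 = 120
Workspace area = 120*pi

120


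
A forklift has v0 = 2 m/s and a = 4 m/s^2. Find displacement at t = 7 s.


Given: v0 = 2 m/s, a = 4 m/s^2, t = 7 s
Using s = v0*t + (1/2)*a*t^2
s = 2*7 + (1/2)*4*7^2
s = 14 + (1/2)*196
s = 14 + 98
s = 112

112 m


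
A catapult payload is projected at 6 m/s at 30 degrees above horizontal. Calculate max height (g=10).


Given: v0 = 6 m/s, theta = 30 deg, g = 10 m/s^2
sin^2(30) = 1/4
Using H = v0^2 * sin^2(theta) / (2*g)
H = 6^2 * 1/4 / (2*10)
H = 36 * 1/4 / 20
H = 9 / 20
H = 9/20 m

9/20 m


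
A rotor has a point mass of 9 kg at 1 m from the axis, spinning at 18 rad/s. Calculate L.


Given: m = 9 kg, r = 1 m, omega = 18 rad/s
For a point mass: I = m*r^2
I = 9*1^2 = 9*1 = 9
L = I*omega = 9*18
L = 162 kg*m^2/s

162 kg*m^2/s


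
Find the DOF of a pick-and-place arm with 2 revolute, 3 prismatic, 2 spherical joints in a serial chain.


Given: serial robot with 2 revolute, 3 prismatic, 2 spherical joints
DOF contribution per joint type: revolute=1, prismatic=1, spherical=3, fixed=0
DOF = 2*1 + 3*1 + 2*3
DOF = 11

11


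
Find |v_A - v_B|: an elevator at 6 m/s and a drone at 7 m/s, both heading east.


Given: v_A = 6 m/s east, v_B = 7 m/s east
Both move in the same direction; relative speed = |v_A - v_B|
|6 - 7| = |-1|
= 1 m/s

1 m/s


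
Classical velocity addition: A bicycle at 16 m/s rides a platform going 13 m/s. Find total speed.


Given: object velocity = 16 m/s, platform velocity = 13 m/s (same direction)
Using classical velocity addition: v_total = v_object + v_platform
v_total = 16 + 13
v_total = 29 m/s

29 m/s


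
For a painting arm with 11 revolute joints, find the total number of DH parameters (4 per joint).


Given: 11 joints, 4 DH parameters per joint (d, theta, a, alpha)
Total DH parameters = number_of_joints * 4
Total = 11 * 4
Total = 44

44


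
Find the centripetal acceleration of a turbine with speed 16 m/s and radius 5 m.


Given: v = 16 m/s, r = 5 m
Using a_c = v^2 / r
a_c = 16^2 / 5
a_c = 256 / 5
a_c = 256/5 m/s^2

256/5 m/s^2


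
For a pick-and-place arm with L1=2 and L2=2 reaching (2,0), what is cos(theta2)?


Given: L1 = 2, L2 = 2, target (x, y) = (2, 0)
Using cos(theta2) = (x^2 + y^2 - L1^2 - L2^2) / (2*L1*L2)
x^2 + y^2 = 2^2 + 0 = 4
L1^2 + L2^2 = 4 + 4 = 8
Numerator = 4 - 8 = -4
Denominator = 2*2*2 = 8
cos(theta2) = -4/8 = -1/2

-1/2


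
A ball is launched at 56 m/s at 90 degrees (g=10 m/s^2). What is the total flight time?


Given: v0 = 56 m/s, theta = 90 deg, g = 10 m/s^2
sin(90) = 1
Using T = 2*v0*sin(theta) / g
T = 2*56*1 / 10
T = 112 / 10
T = 56/5 s

56/5 s


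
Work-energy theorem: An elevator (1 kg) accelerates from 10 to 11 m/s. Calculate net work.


Given: m = 1 kg, v0 = 10 m/s, v = 11 m/s
Using W = (1/2)*m*(v^2 - v0^2)
v^2 = 11^2 = 121
v0^2 = 10^2 = 100
v^2 - v0^2 = 121 - 100 = 21
W = (1/2)*1*21 = 21/2 J

21/2 J


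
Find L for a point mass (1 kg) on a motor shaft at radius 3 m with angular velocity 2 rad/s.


Given: m = 1 kg, r = 3 m, omega = 2 rad/s
For a point mass: I = m*r^2
I = 1*3^2 = 1*9 = 9
L = I*omega = 9*2
L = 18 kg*m^2/s

18 kg*m^2/s


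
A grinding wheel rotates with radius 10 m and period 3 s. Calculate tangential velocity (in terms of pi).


Given: radius r = 10 m, period T = 3 s
Using v = 2*pi*r / T
v = 2*pi*10 / 3
v = 20*pi / 3
v = 20/3*pi m/s

20/3*pi m/s


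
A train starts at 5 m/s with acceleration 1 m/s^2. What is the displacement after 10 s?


Given: v0 = 5 m/s, a = 1 m/s^2, t = 10 s
Using s = v0*t + (1/2)*a*t^2
s = 5*10 + (1/2)*1*10^2
s = 50 + (1/2)*100
s = 50 + 50
s = 100

100 m


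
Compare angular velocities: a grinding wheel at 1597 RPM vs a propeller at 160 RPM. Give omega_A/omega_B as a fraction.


Given: RPM_A = 1597, RPM_B = 160
omega = 2*pi*RPM/60, so omega_A/omega_B = RPM_A / RPM_B
omega_A/omega_B = 1597 / 160
omega_A/omega_B = 1597/160

1597/160


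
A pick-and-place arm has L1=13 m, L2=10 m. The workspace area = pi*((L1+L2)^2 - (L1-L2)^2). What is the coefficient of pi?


Given: L1 = 13, L2 = 10
(L1+L2)^2 = (23)^2 = 529
(L1-L2)^2 = (3)^2 = 9
Difference = 529 - 9 = 520
This equals 4*L1*L2 = 4*13*10 = 520
Workspace area = 520*pi

520


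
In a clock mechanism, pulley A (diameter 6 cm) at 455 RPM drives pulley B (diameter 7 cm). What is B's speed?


Given: D1 = 6 cm, w1 = 455 RPM, D2 = 7 cm
Using D1*w1 = D2*w2
w2 = D1*w1 / D2
w2 = 6*455 / 7
w2 = 2730 / 7
w2 = 390 RPM

390 RPM


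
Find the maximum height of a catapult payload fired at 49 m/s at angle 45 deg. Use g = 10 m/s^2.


Given: v0 = 49 m/s, theta = 45 deg, g = 10 m/s^2
sin^2(45) = 1/2
Using H = v0^2 * sin^2(theta) / (2*g)
H = 49^2 * 1/2 / (2*10)
H = 2401 * 1/2 / 20
H = 2401/2 / 20
H = 2401/40 m

2401/40 m


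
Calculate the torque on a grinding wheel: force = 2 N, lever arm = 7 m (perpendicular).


Given: F = 2 N, r = 7 m, angle = 90 deg (perpendicular)
Using tau = F * r * sin(90)
sin(90) = 1
tau = 2 * 7 * 1
tau = 14 Nm

14 Nm


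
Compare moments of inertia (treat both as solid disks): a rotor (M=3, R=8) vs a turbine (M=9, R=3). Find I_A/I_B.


Given: M1=3 kg, R1=8 m, M2=9 kg, R2=3 m
For a disk: I = (1/2)*M*R^2, so I_A/I_B = (M1*R1^2)/(M2*R2^2)
M1*R1^2 = 3*64 = 192
M2*R2^2 = 9*9 = 81
I_A/I_B = 192/81 = 64/27

64/27


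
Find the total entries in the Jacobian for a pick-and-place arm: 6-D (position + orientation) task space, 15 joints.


Given: task space dimension = 6, joints = 15
Jacobian is a 6 x 15 matrix
Total entries = rows * columns
Total = 6 * 15
Total = 90

90


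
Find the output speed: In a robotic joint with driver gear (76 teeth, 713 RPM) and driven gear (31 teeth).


Given: N1 = 76 teeth, w1 = 713 RPM, N2 = 31 teeth
Using N1*w1 = N2*w2
w2 = N1*w1 / N2
w2 = 76*713 / 31
w2 = 54188 / 31
w2 = 1748 RPM

1748 RPM


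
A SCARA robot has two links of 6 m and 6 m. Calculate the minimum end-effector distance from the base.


Given: L1 = 6 m, L2 = 6 m
For a 2-link planar arm, min reach = |L1 - L2| (second link folded back)
Min reach = |6 - 6|
Min reach = 0 m

0 m


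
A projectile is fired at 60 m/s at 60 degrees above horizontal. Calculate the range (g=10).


Given: v0 = 60 m/s, theta = 60 deg, g = 10 m/s^2
sin(2*60) = sin(120) = sqrt(3)/2
Using R = v0^2 * sin(2*theta) / g
R = 60^2 * (sqrt(3)/2) / 10
R = 3600 * sqrt(3) / 20
R = 180*sqrt(3) m

180*sqrt(3) m


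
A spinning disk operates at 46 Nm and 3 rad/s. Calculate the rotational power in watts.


Given: tau = 46 Nm, omega = 3 rad/s
Using P = tau * omega
P = 46 * 3
P = 138 W

138 W


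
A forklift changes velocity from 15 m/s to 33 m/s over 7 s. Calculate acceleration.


Given: initial velocity v0 = 15 m/s, final velocity v = 33 m/s, time t = 7 s
Using a = (v - v0) / t
a = (33 - 15) / 7
a = 18 / 7
a = 18/7 m/s^2

18/7 m/s^2


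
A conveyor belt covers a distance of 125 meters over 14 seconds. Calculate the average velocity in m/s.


Given: distance d = 125 m, time t = 14 s
Using v = d / t
v = 125 / 14
v = 125/14 m/s

125/14 m/s


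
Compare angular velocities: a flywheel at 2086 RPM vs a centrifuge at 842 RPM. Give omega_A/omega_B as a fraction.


Given: RPM_A = 2086, RPM_B = 842
omega = 2*pi*RPM/60, so omega_A/omega_B = RPM_A / RPM_B
omega_A/omega_B = 2086 / 842
omega_A/omega_B = 1043/421

1043/421


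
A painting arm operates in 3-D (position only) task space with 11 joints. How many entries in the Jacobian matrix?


Given: task space dimension = 3, joints = 11
Jacobian is a 3 x 11 matrix
Total entries = rows * columns
Total = 3 * 11
Total = 33

33


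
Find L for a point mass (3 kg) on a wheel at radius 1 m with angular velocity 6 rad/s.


Given: m = 3 kg, r = 1 m, omega = 6 rad/s
For a point mass: I = m*r^2
I = 3*1^2 = 3*1 = 3
L = I*omega = 3*6
L = 18 kg*m^2/s

18 kg*m^2/s


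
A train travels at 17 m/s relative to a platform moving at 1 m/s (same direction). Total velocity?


Given: object velocity = 17 m/s, platform velocity = 1 m/s (same direction)
Using classical velocity addition: v_total = v_object + v_platform
v_total = 17 + 1
v_total = 18 m/s

18 m/s
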